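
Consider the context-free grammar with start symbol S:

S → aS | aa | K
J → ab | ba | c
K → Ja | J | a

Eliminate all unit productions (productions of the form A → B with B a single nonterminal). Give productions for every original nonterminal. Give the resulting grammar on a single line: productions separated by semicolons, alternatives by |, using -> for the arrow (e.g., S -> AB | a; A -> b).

S -> a | c | Ja | aS | aa | ab | ba; J -> c | ab | ba; K -> a | c | Ja | ab | ba

Unit productions: K->J, S->K.
Unit pairs (A ⇒* B via units): (K,J), (S,J), (S,K).
S: inherits non-unit rules of {J, K, S} → Ja | a | aS | aa | ab | ba | c.
J: inherits non-unit rules of {J} → ab | ba | c.
K: inherits non-unit rules of {J, K} → Ja | a | ab | ba | c.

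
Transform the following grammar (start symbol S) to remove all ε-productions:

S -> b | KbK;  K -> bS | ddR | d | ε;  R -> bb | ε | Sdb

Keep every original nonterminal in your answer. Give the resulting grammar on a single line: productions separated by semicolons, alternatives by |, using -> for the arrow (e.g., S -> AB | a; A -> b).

Nullable set: {K, R}.
S -> KbK: K, K nullable, giving Kb | KbK | b | bK.
Drop K -> ε.
K -> ddR: R nullable, giving dd | ddR.
Drop R -> ε.
Unchanged (no nullable symbols): S -> b; K -> bS; K -> d; R -> Sdb; R -> bb.

S -> b | Kb | bK | KbK; K -> d | bS | dd | ddR; R -> bb | Sdb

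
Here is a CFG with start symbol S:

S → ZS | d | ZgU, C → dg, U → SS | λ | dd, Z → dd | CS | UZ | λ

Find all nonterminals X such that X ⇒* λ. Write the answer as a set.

{U, Z}

Directly nullable (have an ε-rule): {U, Z}.
Not nullable: C, S — each has a terminal in every rule's right-hand side or depends on a non-nullable symbol.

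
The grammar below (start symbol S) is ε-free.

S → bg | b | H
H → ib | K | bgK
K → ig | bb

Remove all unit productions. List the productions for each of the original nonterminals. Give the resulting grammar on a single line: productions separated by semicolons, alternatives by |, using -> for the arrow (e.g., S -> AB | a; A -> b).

Unit productions: H->K, S->H.
Unit pairs (A ⇒* B via units): (H,K), (S,H), (S,K).
S: inherits non-unit rules of {H, K, S} → b | bb | bg | bgK | ib | ig.
H: inherits non-unit rules of {H, K} → bb | bgK | ib | ig.
K: inherits non-unit rules of {K} → bb | ig.

S -> b | bb | bg | ib | ig | bgK; H -> bb | ib | ig | bgK; K -> bb | ig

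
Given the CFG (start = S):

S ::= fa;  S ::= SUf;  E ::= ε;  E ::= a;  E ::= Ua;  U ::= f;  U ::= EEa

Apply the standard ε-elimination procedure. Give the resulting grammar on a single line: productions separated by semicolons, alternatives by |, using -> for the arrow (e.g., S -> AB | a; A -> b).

S -> fa | SUf; E -> a | Ua; U -> a | f | Ea | EEa

Nullable set: {E}.
Drop E -> ε.
U -> EEa: E, E nullable, giving EEa | Ea | a.
Unchanged (no nullable symbols): S -> SUf; S -> fa; E -> Ua; E -> a; U -> f.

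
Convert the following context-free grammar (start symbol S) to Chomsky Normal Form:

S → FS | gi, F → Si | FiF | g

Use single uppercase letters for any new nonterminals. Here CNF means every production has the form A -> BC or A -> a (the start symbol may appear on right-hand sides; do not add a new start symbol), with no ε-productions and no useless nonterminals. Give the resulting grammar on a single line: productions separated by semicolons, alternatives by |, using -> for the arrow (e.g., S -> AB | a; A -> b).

No ε-productions.
No unit productions to eliminate.
TERM: introduce B -> g, A -> i and substitute in every rule of length ≥2.
BIN: F -> FAF becomes F -> FC, C -> AF.

S -> BA | FS; A -> i; B -> g; C -> AF; F -> g | FC | SA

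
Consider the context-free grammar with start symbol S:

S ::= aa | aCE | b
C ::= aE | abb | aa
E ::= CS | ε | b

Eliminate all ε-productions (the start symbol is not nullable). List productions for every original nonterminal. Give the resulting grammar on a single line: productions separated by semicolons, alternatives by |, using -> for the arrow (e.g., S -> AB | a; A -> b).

S -> b | aC | aa | aCE; C -> a | aE | aa | abb; E -> b | CS

Nullable set: {E}.
S -> aCE: E nullable, giving aC | aCE.
C -> aE: E nullable, giving a | aE.
Drop E -> ε.
Unchanged (no nullable symbols): S -> aa; S -> b; C -> aa; C -> abb; E -> CS; E -> b.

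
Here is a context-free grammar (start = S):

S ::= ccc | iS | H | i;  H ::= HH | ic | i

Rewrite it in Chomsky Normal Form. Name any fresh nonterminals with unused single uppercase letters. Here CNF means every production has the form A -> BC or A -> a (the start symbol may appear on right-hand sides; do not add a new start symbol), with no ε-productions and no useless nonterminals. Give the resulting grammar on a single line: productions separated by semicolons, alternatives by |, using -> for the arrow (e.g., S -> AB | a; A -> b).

S -> i | AB | AS | BC | HH; A -> i; B -> c; C -> BB; H -> i | AB | HH

No ε-productions.
After unit-elimination: S -> i | HH | iS | ic | ccc; H -> i | HH | ic.
TERM: introduce B -> c, A -> i and substitute in every rule of length ≥2.
BIN: S -> BBB becomes S -> BC, C -> BB.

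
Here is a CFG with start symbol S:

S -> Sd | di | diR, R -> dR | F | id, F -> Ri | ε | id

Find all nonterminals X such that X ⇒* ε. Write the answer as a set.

{F, R}

Directly nullable (have an ε-rule): {F}.
R is nullable via R -> F (every symbol on the right is already known nullable).
Not nullable: S — each has a terminal in every rule's right-hand side or depends on a non-nullable symbol.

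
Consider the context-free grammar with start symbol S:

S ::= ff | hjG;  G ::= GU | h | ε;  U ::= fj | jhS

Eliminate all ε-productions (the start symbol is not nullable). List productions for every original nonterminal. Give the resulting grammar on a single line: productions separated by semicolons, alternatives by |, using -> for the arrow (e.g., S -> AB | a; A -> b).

Nullable set: {G}.
S -> hjG: G nullable, giving hj | hjG.
Drop G -> ε.
G -> GU: G nullable, giving GU | U.
Unchanged (no nullable symbols): S -> ff; G -> h; U -> fj; U -> jhS.

S -> ff | hj | hjG; G -> U | h | GU; U -> fj | jhS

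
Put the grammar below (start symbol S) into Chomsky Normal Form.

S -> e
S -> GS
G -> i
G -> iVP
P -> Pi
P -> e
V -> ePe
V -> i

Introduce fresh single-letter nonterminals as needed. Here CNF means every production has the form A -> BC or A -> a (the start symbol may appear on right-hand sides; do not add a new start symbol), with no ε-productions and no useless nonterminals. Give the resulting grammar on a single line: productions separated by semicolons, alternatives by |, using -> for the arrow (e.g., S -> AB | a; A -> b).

No ε-productions.
No unit productions to eliminate.
TERM: introduce B -> e, A -> i and substitute in every rule of length ≥2.
BIN: G -> AVP becomes G -> AC, C -> VP; V -> BPB becomes V -> BD, D -> PB.

S -> e | GS; A -> i; B -> e; C -> VP; D -> PB; G -> i | AC; P -> e | PA; V -> i | BD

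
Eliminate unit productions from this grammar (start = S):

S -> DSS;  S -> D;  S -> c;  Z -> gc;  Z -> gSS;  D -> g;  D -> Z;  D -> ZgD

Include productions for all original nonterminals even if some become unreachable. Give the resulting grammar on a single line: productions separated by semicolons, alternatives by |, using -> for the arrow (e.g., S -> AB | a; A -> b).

Unit productions: D->Z, S->D.
Unit pairs (A ⇒* B via units): (D,Z), (S,D), (S,Z).
S: inherits non-unit rules of {D, S, Z} → DSS | ZgD | c | g | gSS | gc.
D: inherits non-unit rules of {D, Z} → ZgD | g | gSS | gc.
Z: inherits non-unit rules of {Z} → gSS | gc.

S -> c | g | gc | DSS | ZgD | gSS; D -> g | gc | ZgD | gSS; Z -> gc | gSS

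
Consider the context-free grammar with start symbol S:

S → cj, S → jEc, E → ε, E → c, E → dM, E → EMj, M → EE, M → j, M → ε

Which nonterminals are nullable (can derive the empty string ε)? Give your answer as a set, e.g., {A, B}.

Directly nullable (have an ε-rule): {E, M}.
Not nullable: S — each has a terminal in every rule's right-hand side or depends on a non-nullable symbol.

{E, M}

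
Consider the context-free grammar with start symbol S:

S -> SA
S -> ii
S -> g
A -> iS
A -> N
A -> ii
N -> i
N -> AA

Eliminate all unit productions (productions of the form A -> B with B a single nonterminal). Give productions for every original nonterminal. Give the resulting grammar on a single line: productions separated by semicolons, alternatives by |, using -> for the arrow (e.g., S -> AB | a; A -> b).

Unit productions: A->N.
Unit pairs (A ⇒* B via units): (A,N).
S: inherits non-unit rules of {S} → SA | g | ii.
A: inherits non-unit rules of {A, N} → AA | i | iS | ii.
N: inherits non-unit rules of {N} → AA | i.

S -> g | SA | ii; A -> i | AA | iS | ii; N -> i | AA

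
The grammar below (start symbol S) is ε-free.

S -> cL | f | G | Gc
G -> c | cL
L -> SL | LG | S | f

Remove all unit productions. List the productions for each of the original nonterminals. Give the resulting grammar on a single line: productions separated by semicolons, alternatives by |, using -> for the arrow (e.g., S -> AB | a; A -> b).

S -> c | f | Gc | cL; G -> c | cL; L -> c | f | Gc | LG | SL | cL

Unit productions: L->S, S->G.
Unit pairs (A ⇒* B via units): (L,G), (L,S), (S,G).
S: inherits non-unit rules of {G, S} → Gc | c | cL | f.
G: inherits non-unit rules of {G} → c | cL.
L: inherits non-unit rules of {G, L, S} → Gc | LG | SL | c | cL | f.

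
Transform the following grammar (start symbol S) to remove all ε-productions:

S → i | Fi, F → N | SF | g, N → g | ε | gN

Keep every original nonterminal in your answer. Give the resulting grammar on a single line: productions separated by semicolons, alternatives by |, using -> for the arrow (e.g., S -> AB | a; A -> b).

S -> i | Fi; F -> N | S | g | SF; N -> g | gN

Nullable set: {F, N}.
S -> Fi: F nullable, giving Fi | i.
F -> N: N nullable, giving N.
F -> SF: F nullable, giving S | SF.
Drop N -> ε.
N -> gN: N nullable, giving g | gN.
Unchanged (no nullable symbols): S -> i; F -> g; N -> g.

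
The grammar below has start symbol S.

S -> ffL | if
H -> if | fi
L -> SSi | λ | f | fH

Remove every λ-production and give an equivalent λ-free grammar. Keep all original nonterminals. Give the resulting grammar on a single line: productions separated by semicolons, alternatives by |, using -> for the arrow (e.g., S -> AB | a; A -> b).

S -> ff | if | ffL; H -> fi | if; L -> f | fH | SSi

Nullable set: {L}.
S -> ffL: L nullable, giving ff | ffL.
Drop L -> λ.
Unchanged (no nullable symbols): S -> if; H -> fi; H -> if; L -> SSi; L -> f; L -> fH.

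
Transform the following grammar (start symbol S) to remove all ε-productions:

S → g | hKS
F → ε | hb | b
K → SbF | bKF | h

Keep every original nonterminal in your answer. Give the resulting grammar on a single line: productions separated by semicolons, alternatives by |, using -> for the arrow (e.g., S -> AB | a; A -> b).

S -> g | hKS; F -> b | hb; K -> h | Sb | bK | SbF | bKF

Nullable set: {F}.
Drop F -> ε.
K -> SbF: F nullable, giving Sb | SbF.
K -> bKF: F nullable, giving bK | bKF.
Unchanged (no nullable symbols): S -> g; S -> hKS; F -> b; F -> hb; K -> h.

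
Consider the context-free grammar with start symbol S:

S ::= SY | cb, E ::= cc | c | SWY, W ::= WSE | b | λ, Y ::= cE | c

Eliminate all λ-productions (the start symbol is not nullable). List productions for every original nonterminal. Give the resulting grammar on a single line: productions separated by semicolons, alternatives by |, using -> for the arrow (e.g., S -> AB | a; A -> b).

S -> SY | cb; E -> c | SY | cc | SWY; W -> b | SE | WSE; Y -> c | cE

Nullable set: {W}.
E -> SWY: W nullable, giving SWY | SY.
Drop W -> λ.
W -> WSE: W nullable, giving SE | WSE.
Unchanged (no nullable symbols): S -> SY; S -> cb; E -> c; E -> cc; W -> b; Y -> c; Y -> cE.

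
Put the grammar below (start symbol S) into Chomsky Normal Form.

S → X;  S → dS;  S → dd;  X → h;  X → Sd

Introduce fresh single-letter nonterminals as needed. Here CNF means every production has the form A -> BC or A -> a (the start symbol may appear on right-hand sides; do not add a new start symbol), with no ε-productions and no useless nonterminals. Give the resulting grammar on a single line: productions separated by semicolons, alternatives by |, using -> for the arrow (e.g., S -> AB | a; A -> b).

S -> h | AA | AS | SA; A -> d

No ε-productions.
After unit-elimination: S -> h | Sd | dS | dd; X -> h | Sd.
TERM: introduce A -> d and substitute in every rule of length ≥2.
Drop unreachable/unproductive: X.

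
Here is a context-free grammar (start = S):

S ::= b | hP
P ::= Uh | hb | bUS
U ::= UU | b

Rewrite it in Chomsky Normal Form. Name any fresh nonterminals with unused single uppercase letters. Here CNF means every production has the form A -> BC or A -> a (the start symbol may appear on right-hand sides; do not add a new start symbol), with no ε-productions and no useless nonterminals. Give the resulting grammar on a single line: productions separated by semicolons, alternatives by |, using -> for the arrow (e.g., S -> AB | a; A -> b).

S -> b | AP; A -> h; B -> b; C -> US; P -> AB | BC | UA; U -> b | UU

No ε-productions.
No unit productions to eliminate.
TERM: introduce B -> b, A -> h and substitute in every rule of length ≥2.
BIN: P -> BUS becomes P -> BC, C -> US.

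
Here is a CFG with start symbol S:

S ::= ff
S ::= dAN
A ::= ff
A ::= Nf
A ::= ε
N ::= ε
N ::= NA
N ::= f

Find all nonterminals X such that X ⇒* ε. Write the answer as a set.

{A, N}

Directly nullable (have an ε-rule): {A, N}.
Not nullable: S — each has a terminal in every rule's right-hand side or depends on a non-nullable symbol.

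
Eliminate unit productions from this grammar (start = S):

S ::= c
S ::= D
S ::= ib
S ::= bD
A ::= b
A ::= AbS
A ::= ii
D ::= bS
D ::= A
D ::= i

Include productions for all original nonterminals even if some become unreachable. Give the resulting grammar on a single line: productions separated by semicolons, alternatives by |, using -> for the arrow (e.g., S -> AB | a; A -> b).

Unit productions: D->A, S->D.
Unit pairs (A ⇒* B via units): (D,A), (S,A), (S,D).
S: inherits non-unit rules of {A, D, S} → AbS | b | bD | bS | c | i | ib | ii.
A: inherits non-unit rules of {A} → AbS | b | ii.
D: inherits non-unit rules of {A, D} → AbS | b | bS | i | ii.

S -> b | c | i | bD | bS | ib | ii | AbS; A -> b | ii | AbS; D -> b | i | bS | ii | AbS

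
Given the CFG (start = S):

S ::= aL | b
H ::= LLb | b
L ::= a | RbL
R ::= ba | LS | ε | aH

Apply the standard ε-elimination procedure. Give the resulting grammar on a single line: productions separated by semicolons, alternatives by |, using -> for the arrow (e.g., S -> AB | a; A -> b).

S -> b | aL; H -> b | LLb; L -> a | bL | RbL; R -> LS | aH | ba

Nullable set: {R}.
L -> RbL: R nullable, giving RbL | bL.
Drop R -> ε.
Unchanged (no nullable symbols): S -> aL; S -> b; H -> LLb; H -> b; L -> a; R -> LS; R -> aH; R -> ba.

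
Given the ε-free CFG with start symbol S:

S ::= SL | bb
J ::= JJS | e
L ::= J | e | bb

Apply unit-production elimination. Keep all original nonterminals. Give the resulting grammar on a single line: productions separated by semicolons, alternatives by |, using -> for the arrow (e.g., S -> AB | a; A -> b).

Unit productions: L->J.
Unit pairs (A ⇒* B via units): (L,J).
S: inherits non-unit rules of {S} → SL | bb.
J: inherits non-unit rules of {J} → JJS | e.
L: inherits non-unit rules of {J, L} → JJS | bb | e.

S -> SL | bb; J -> e | JJS; L -> e | bb | JJS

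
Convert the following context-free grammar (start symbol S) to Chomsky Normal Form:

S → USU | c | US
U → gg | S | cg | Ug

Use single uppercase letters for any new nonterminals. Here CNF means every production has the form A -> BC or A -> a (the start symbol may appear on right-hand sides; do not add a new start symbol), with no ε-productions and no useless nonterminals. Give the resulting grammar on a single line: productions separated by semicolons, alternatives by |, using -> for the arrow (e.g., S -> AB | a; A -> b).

No ε-productions.
After unit-elimination: S -> c | US | USU; U -> c | US | Ug | cg | gg | USU.
TERM: introduce B -> c, A -> g and substitute in every rule of length ≥2.
BIN: S -> USU becomes S -> UC, C -> SU; U -> USU becomes U -> UD, D -> SU.

S -> c | UC | US; A -> g; B -> c; C -> SU; D -> SU; U -> c | AA | BA | UA | UD | US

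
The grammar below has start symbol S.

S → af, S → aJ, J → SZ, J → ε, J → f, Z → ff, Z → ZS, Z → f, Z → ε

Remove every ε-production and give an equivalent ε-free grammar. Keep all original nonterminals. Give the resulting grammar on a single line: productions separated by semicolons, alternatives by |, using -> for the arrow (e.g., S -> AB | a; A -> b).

Nullable set: {J, Z}.
S -> aJ: J nullable, giving a | aJ.
Drop J -> ε.
J -> SZ: Z nullable, giving S | SZ.
Drop Z -> ε.
Z -> ZS: Z nullable, giving S | ZS.
Unchanged (no nullable symbols): S -> af; J -> f; Z -> f; Z -> ff.

S -> a | aJ | af; J -> S | f | SZ; Z -> S | f | ZS | ff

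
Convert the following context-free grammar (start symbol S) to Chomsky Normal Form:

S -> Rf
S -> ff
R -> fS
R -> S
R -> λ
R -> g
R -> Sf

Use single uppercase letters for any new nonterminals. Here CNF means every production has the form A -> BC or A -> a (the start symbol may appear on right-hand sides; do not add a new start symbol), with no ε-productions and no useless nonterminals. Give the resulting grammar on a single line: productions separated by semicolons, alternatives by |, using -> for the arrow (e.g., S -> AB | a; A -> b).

S -> f | AA | RA; A -> f; R -> f | g | AA | AS | RA | SA

Nullable: {R}; after ε-elimination: S -> f | Rf | ff; R -> S | g | Sf | fS.
After unit-elimination: S -> f | Rf | ff; R -> f | g | Rf | Sf | fS | ff.
TERM: introduce A -> f and substitute in every rule of length ≥2.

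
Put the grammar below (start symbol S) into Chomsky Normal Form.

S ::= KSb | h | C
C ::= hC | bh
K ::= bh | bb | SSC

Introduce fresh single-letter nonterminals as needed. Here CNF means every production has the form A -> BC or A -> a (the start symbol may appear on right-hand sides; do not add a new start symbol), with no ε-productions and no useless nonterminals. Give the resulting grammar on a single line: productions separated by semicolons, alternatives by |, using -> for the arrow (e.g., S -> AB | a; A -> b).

S -> h | AB | BC | KE; A -> b; B -> h; C -> AB | BC; D -> SC; E -> SA; K -> AA | AB | SD

No ε-productions.
After unit-elimination: S -> h | bh | hC | KSb; C -> bh | hC; K -> bb | bh | SSC.
TERM: introduce A -> b, B -> h and substitute in every rule of length ≥2.
BIN: K -> SSC becomes K -> SD, D -> SC; S -> KSA becomes S -> KE, E -> SA.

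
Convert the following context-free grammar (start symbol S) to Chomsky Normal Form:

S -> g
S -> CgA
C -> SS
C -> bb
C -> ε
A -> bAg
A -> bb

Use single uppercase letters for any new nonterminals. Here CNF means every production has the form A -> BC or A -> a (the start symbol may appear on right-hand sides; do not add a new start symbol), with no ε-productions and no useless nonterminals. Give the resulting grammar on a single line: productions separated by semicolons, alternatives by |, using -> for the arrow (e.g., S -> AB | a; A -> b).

Nullable: {C}; after ε-elimination: S -> g | gA | CgA; A -> bb | bAg; C -> SS | bb.
No unit productions to eliminate.
TERM: introduce B -> b, D -> g and substitute in every rule of length ≥2.
BIN: A -> BAD becomes A -> BE, E -> AD; S -> CDA becomes S -> CF, F -> DA.

S -> g | CF | DA; A -> BB | BE; B -> b; C -> BB | SS; D -> g; E -> AD; F -> DA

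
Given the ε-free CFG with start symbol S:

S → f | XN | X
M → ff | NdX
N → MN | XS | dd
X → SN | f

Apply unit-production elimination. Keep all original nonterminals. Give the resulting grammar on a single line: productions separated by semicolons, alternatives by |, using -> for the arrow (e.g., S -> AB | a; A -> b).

S -> f | SN | XN; M -> ff | NdX; N -> MN | XS | dd; X -> f | SN

Unit productions: S->X.
Unit pairs (A ⇒* B via units): (S,X).
S: inherits non-unit rules of {S, X} → SN | XN | f.
M: inherits non-unit rules of {M} → NdX | ff.
N: inherits non-unit rules of {N} → MN | XS | dd.
X: inherits non-unit rules of {X} → SN | f.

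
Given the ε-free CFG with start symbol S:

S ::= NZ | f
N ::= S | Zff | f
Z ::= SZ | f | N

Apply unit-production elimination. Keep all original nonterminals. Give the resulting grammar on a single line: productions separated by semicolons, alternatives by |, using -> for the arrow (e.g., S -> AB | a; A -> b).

Unit productions: N->S, Z->N.
Unit pairs (A ⇒* B via units): (N,S), (Z,N), (Z,S).
S: inherits non-unit rules of {S} → NZ | f.
N: inherits non-unit rules of {N, S} → NZ | Zff | f.
Z: inherits non-unit rules of {N, S, Z} → NZ | SZ | Zff | f.

S -> f | NZ; N -> f | NZ | Zff; Z -> f | NZ | SZ | Zff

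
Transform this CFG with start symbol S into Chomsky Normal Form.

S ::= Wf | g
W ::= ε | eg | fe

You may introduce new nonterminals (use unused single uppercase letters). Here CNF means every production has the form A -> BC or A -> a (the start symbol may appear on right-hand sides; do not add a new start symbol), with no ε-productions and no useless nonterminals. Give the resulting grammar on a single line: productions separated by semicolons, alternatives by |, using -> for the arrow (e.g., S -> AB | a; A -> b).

S -> f | g | WA; A -> f; B -> e; C -> g; W -> AB | BC

Nullable: {W}; after ε-elimination: S -> f | g | Wf; W -> eg | fe.
No unit productions to eliminate.
TERM: introduce B -> e, A -> f, C -> g and substitute in every rule of length ≥2.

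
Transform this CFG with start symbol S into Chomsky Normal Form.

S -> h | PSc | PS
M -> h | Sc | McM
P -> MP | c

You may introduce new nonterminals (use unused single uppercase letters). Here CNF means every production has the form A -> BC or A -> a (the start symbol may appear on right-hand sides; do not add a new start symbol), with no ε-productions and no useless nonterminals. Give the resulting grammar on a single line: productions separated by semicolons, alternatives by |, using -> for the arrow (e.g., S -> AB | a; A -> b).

No ε-productions.
No unit productions to eliminate.
TERM: introduce A -> c and substitute in every rule of length ≥2.
BIN: M -> MAM becomes M -> MB, B -> AM; S -> PSA becomes S -> PC, C -> SA.

S -> h | PC | PS; A -> c; B -> AM; C -> SA; M -> h | MB | SA; P -> c | MP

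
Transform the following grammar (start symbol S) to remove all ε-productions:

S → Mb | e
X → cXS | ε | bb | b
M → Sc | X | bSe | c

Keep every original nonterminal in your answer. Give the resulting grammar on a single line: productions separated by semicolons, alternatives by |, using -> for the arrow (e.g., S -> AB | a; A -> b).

S -> b | e | Mb; M -> X | c | Sc | bSe; X -> b | bb | cS | cXS

Nullable set: {M, X}.
S -> Mb: M nullable, giving Mb | b.
M -> X: X nullable, giving X.
Drop X -> ε.
X -> cXS: X nullable, giving cS | cXS.
Unchanged (no nullable symbols): S -> e; M -> Sc; M -> bSe; M -> c; X -> b; X -> bb.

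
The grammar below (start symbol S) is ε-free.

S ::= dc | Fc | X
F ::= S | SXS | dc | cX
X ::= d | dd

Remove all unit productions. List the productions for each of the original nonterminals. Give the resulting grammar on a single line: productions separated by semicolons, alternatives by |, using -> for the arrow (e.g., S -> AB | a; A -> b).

Unit productions: F->S, S->X.
Unit pairs (A ⇒* B via units): (F,S), (F,X), (S,X).
S: inherits non-unit rules of {S, X} → Fc | d | dc | dd.
F: inherits non-unit rules of {F, S, X} → Fc | SXS | cX | d | dc | dd.
X: inherits non-unit rules of {X} → d | dd.

S -> d | Fc | dc | dd; F -> d | Fc | cX | dc | dd | SXS; X -> d | dd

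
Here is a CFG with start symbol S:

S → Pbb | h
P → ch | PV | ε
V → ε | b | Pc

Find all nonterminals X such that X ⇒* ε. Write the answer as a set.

Directly nullable (have an ε-rule): {P, V}.
Not nullable: S — each has a terminal in every rule's right-hand side or depends on a non-nullable symbol.

{P, V}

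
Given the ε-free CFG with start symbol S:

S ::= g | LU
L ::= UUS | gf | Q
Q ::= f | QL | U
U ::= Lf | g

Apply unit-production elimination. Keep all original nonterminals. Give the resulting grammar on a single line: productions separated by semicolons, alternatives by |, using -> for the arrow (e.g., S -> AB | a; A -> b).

S -> g | LU; L -> f | g | Lf | QL | gf | UUS; Q -> f | g | Lf | QL; U -> g | Lf

Unit productions: L->Q, Q->U.
Unit pairs (A ⇒* B via units): (L,Q), (L,U), (Q,U).
S: inherits non-unit rules of {S} → LU | g.
L: inherits non-unit rules of {L, Q, U} → Lf | QL | UUS | f | g | gf.
Q: inherits non-unit rules of {Q, U} → Lf | QL | f | g.
U: inherits non-unit rules of {U} → Lf | g.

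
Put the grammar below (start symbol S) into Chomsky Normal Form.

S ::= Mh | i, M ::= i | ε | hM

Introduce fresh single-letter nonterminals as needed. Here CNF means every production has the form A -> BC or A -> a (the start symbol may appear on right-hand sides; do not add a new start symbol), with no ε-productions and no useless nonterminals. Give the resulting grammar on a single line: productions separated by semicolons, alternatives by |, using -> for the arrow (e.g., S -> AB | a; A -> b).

S -> h | i | MA; A -> h; M -> h | i | AM

Nullable: {M}; after ε-elimination: S -> h | i | Mh; M -> h | i | hM.
No unit productions to eliminate.
TERM: introduce A -> h and substitute in every rule of length ≥2.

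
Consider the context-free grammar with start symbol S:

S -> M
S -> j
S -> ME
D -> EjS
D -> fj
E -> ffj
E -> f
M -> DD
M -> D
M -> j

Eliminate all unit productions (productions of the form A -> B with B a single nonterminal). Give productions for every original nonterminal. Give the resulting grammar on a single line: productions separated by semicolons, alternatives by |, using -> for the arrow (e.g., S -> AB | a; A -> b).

Unit productions: M->D, S->M.
Unit pairs (A ⇒* B via units): (M,D), (S,D), (S,M).
S: inherits non-unit rules of {D, M, S} → DD | EjS | ME | fj | j.
D: inherits non-unit rules of {D} → EjS | fj.
E: inherits non-unit rules of {E} → f | ffj.
M: inherits non-unit rules of {D, M} → DD | EjS | fj | j.

S -> j | DD | ME | fj | EjS; D -> fj | EjS; E -> f | ffj; M -> j | DD | fj | EjS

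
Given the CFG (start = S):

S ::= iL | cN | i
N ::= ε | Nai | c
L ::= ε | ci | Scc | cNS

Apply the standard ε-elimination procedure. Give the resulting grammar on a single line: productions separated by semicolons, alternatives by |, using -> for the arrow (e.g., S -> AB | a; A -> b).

Nullable set: {L, N}.
S -> cN: N nullable, giving c | cN.
S -> iL: L nullable, giving i | iL.
Drop L -> ε.
L -> cNS: N nullable, giving cNS | cS.
Drop N -> ε.
N -> Nai: N nullable, giving Nai | ai.
Unchanged (no nullable symbols): S -> i; L -> Scc; L -> ci; N -> c.

S -> c | i | cN | iL; L -> cS | ci | Scc | cNS; N -> c | ai | Nai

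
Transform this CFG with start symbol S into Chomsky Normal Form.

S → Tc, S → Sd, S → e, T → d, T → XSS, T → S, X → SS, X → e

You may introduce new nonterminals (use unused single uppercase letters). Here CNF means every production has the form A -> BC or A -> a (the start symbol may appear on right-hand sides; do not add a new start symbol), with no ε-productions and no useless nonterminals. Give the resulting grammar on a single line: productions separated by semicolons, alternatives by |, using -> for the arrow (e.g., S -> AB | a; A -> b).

No ε-productions.
After unit-elimination: S -> e | Sd | Tc; T -> d | e | Sd | Tc | XSS; X -> e | SS.
TERM: introduce B -> c, A -> d and substitute in every rule of length ≥2.
BIN: T -> XSS becomes T -> XC, C -> SS.

S -> e | SA | TB; A -> d; B -> c; C -> SS; T -> d | e | SA | TB | XC; X -> e | SS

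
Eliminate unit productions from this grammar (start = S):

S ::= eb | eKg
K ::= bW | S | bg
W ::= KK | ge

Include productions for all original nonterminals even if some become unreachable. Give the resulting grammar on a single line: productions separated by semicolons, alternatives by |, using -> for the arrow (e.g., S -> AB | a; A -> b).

S -> eb | eKg; K -> bW | bg | eb | eKg; W -> KK | ge

Unit productions: K->S.
Unit pairs (A ⇒* B via units): (K,S).
S: inherits non-unit rules of {S} → eKg | eb.
K: inherits non-unit rules of {K, S} → bW | bg | eKg | eb.
W: inherits non-unit rules of {W} → KK | ge.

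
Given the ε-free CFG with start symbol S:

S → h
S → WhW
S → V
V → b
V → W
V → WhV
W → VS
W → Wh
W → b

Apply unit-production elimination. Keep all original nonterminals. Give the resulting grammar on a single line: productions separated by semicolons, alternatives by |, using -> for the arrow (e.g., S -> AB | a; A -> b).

S -> b | h | VS | Wh | WhV | WhW; V -> b | VS | Wh | WhV; W -> b | VS | Wh

Unit productions: S->V, V->W.
Unit pairs (A ⇒* B via units): (S,V), (S,W), (V,W).
S: inherits non-unit rules of {S, V, W} → VS | Wh | WhV | WhW | b | h.
V: inherits non-unit rules of {V, W} → VS | Wh | WhV | b.
W: inherits non-unit rules of {W} → VS | Wh | b.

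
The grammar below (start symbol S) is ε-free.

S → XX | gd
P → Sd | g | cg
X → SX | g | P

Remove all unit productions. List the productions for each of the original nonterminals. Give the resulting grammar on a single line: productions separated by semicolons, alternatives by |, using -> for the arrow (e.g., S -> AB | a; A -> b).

S -> XX | gd; P -> g | Sd | cg; X -> g | SX | Sd | cg

Unit productions: X->P.
Unit pairs (A ⇒* B via units): (X,P).
S: inherits non-unit rules of {S} → XX | gd.
P: inherits non-unit rules of {P} → Sd | cg | g.
X: inherits non-unit rules of {P, X} → SX | Sd | cg | g.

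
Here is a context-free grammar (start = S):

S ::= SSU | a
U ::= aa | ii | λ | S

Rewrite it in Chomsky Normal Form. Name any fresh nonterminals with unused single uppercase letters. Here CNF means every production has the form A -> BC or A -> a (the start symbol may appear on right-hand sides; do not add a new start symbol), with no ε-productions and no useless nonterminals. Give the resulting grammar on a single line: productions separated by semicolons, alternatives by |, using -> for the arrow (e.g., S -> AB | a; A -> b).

S -> a | SC | SS; A -> a; B -> i; C -> SU; D -> SU; U -> a | AA | BB | SD | SS

Nullable: {U}; after ε-elimination: S -> a | SS | SSU; U -> S | aa | ii.
After unit-elimination: S -> a | SS | SSU; U -> a | SS | aa | ii | SSU.
TERM: introduce A -> a, B -> i and substitute in every rule of length ≥2.
BIN: S -> SSU becomes S -> SC, C -> SU; U -> SSU becomes U -> SD, D -> SU.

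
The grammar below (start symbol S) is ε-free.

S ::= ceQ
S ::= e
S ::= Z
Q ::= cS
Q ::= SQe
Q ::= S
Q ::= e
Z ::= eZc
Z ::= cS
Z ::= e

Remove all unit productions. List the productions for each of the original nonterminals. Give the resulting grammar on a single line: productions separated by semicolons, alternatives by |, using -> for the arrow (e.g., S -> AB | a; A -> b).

Unit productions: Q->S, S->Z.
Unit pairs (A ⇒* B via units): (Q,S), (Q,Z), (S,Z).
S: inherits non-unit rules of {S, Z} → cS | ceQ | e | eZc.
Q: inherits non-unit rules of {Q, S, Z} → SQe | cS | ceQ | e | eZc.
Z: inherits non-unit rules of {Z} → cS | e | eZc.

S -> e | cS | ceQ | eZc; Q -> e | cS | SQe | ceQ | eZc; Z -> e | cS | eZc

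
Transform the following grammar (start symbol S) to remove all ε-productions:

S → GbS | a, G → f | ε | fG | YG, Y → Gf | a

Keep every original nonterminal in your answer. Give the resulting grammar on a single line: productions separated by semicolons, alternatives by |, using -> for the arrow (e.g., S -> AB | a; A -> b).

S -> a | bS | GbS; G -> Y | f | YG | fG; Y -> a | f | Gf

Nullable set: {G}.
S -> GbS: G nullable, giving GbS | bS.
Drop G -> ε.
G -> YG: G nullable, giving Y | YG.
G -> fG: G nullable, giving f | fG.
Y -> Gf: G nullable, giving Gf | f.
Unchanged (no nullable symbols): S -> a; G -> f; Y -> a.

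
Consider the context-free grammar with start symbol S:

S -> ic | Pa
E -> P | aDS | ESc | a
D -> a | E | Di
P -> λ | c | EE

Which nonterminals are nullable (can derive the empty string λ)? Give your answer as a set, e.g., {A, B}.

{D, E, P}

Directly nullable (have an ε-rule): {P}.
E is nullable via E -> P (every symbol on the right is already known nullable).
D is nullable via D -> E (every symbol on the right is already known nullable).
Not nullable: S — each has a terminal in every rule's right-hand side or depends on a non-nullable symbol.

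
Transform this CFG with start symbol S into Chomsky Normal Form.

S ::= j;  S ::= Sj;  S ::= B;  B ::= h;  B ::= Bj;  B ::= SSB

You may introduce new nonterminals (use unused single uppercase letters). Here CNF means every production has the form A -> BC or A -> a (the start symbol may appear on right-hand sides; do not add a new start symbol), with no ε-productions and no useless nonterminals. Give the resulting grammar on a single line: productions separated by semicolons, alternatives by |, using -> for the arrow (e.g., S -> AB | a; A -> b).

S -> h | j | BA | SA | SD; A -> j; B -> h | BA | SC; C -> SB; D -> SB

No ε-productions.
After unit-elimination: S -> h | j | Bj | Sj | SSB; B -> h | Bj | SSB.
TERM: introduce A -> j and substitute in every rule of length ≥2.
BIN: B -> SSB becomes B -> SC, C -> SB; S -> SSB becomes S -> SD, D -> SB.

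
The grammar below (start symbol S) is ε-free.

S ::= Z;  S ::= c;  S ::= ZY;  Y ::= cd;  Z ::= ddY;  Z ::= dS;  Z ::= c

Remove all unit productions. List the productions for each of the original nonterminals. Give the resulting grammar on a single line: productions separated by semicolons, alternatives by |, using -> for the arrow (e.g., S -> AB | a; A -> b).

Unit productions: S->Z.
Unit pairs (A ⇒* B via units): (S,Z).
S: inherits non-unit rules of {S, Z} → ZY | c | dS | ddY.
Y: inherits non-unit rules of {Y} → cd.
Z: inherits non-unit rules of {Z} → c | dS | ddY.

S -> c | ZY | dS | ddY; Y -> cd; Z -> c | dS | ddY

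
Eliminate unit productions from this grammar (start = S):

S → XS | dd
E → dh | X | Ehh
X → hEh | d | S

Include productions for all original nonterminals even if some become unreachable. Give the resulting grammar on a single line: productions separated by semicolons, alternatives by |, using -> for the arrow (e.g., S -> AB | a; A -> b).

S -> XS | dd; E -> d | XS | dd | dh | Ehh | hEh; X -> d | XS | dd | hEh

Unit productions: E->X, X->S.
Unit pairs (A ⇒* B via units): (E,S), (E,X), (X,S).
S: inherits non-unit rules of {S} → XS | dd.
E: inherits non-unit rules of {E, S, X} → Ehh | XS | d | dd | dh | hEh.
X: inherits non-unit rules of {S, X} → XS | d | dd | hEh.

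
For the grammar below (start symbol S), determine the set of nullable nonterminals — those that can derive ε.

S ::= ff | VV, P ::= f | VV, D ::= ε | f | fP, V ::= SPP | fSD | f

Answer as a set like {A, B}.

{D}

Directly nullable (have an ε-rule): {D}.
Not nullable: P, S, V — each has a terminal in every rule's right-hand side or depends on a non-nullable symbol.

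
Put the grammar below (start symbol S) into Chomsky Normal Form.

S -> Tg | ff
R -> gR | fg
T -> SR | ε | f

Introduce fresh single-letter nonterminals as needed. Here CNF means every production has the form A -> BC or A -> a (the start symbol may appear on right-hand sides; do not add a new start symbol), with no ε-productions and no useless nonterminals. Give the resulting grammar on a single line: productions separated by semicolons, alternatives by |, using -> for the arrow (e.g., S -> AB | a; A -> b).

S -> g | AA | TB; A -> f; B -> g; R -> AB | BR; T -> f | SR

Nullable: {T}; after ε-elimination: S -> g | Tg | ff; R -> fg | gR; T -> f | SR.
No unit productions to eliminate.
TERM: introduce A -> f, B -> g and substitute in every rule of length ≥2.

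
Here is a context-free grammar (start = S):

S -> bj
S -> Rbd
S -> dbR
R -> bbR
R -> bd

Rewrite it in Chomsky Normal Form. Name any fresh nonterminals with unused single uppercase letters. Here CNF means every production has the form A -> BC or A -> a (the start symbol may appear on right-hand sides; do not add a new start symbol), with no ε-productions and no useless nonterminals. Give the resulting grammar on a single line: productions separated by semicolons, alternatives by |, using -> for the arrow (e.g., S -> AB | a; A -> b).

No ε-productions.
No unit productions to eliminate.
TERM: introduce A -> b, B -> d, C -> j and substitute in every rule of length ≥2.
BIN: R -> AAR becomes R -> AD, D -> AR; S -> BAR becomes S -> BE, E -> AR; S -> RAB becomes S -> RF, F -> AB.

S -> AC | BE | RF; A -> b; B -> d; C -> j; D -> AR; E -> AR; F -> AB; R -> AB | AD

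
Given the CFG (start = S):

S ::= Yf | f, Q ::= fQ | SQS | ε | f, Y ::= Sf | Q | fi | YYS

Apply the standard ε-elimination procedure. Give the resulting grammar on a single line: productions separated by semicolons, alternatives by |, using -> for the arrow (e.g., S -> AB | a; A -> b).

Nullable set: {Q, Y}.
S -> Yf: Y nullable, giving Yf | f.
Drop Q -> ε.
Q -> SQS: Q nullable, giving SQS | SS.
Q -> fQ: Q nullable, giving f | fQ.
Y -> Q: Q nullable, giving Q.
Y -> YYS: Y, Y nullable, giving S | YS | YYS.
Unchanged (no nullable symbols): S -> f; Q -> f; Y -> Sf; Y -> fi.

S -> f | Yf; Q -> f | SS | fQ | SQS; Y -> Q | S | Sf | YS | fi | YYS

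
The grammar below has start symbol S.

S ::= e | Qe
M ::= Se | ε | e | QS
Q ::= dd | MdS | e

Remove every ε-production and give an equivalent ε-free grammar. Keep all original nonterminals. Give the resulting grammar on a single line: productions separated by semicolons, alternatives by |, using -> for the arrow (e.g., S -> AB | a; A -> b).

Nullable set: {M}.
Drop M -> ε.
Q -> MdS: M nullable, giving MdS | dS.
Unchanged (no nullable symbols): S -> Qe; S -> e; M -> QS; M -> Se; M -> e; Q -> dd; Q -> e.

S -> e | Qe; M -> e | QS | Se; Q -> e | dS | dd | MdS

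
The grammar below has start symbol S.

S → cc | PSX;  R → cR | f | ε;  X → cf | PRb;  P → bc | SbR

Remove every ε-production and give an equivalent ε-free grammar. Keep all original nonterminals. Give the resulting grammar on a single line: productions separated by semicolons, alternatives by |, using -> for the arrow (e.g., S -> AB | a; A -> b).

Nullable set: {R}.
P -> SbR: R nullable, giving Sb | SbR.
Drop R -> ε.
R -> cR: R nullable, giving c | cR.
X -> PRb: R nullable, giving PRb | Pb.
Unchanged (no nullable symbols): S -> PSX; S -> cc; P -> bc; R -> f; X -> cf.

S -> cc | PSX; P -> Sb | bc | SbR; R -> c | f | cR; X -> Pb | cf | PRb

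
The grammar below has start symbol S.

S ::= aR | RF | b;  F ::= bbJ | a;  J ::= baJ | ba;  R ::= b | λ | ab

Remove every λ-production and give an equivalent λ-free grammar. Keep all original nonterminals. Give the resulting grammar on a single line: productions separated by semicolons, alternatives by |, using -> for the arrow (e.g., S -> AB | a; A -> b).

Nullable set: {R}.
S -> RF: R nullable, giving F | RF.
S -> aR: R nullable, giving a | aR.
Drop R -> λ.
Unchanged (no nullable symbols): S -> b; F -> a; F -> bbJ; J -> ba; J -> baJ; R -> ab; R -> b.

S -> F | a | b | RF | aR; F -> a | bbJ; J -> ba | baJ; R -> b | ab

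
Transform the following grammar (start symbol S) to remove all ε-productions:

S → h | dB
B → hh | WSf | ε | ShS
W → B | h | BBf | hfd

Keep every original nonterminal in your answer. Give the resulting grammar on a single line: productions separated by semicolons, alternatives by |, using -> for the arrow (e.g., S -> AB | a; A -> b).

S -> d | h | dB; B -> Sf | hh | ShS | WSf; W -> B | f | h | Bf | BBf | hfd

Nullable set: {B, W}.
S -> dB: B nullable, giving d | dB.
Drop B -> ε.
B -> WSf: W nullable, giving Sf | WSf.
W -> B: B nullable, giving B.
W -> BBf: B, B nullable, giving BBf | Bf | f.
Unchanged (no nullable symbols): S -> h; B -> ShS; B -> hh; W -> h; W -> hfd.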